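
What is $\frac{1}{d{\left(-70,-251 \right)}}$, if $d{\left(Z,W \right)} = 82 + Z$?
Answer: $\frac{1}{12} \approx 0.083333$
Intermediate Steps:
$\frac{1}{d{\left(-70,-251 \right)}} = \frac{1}{82 - 70} = \frac{1}{12}$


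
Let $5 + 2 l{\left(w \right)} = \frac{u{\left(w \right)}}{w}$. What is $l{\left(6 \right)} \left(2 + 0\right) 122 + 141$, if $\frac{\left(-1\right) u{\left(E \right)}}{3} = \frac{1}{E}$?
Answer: $- \frac{2875}{6} \approx -479.17$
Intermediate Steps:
$u{\left(E \right)} = - \frac{3}{E}$
$l{\left(w \right)} = - \frac{5}{2} - \frac{3}{2 w^{2}}$ ($l{\left(w \right)} = - \frac{5}{2} + \frac{- \frac{3}{w} \frac{1}{w}}{2} = - \frac{5}{2} + \frac{\left(-3\right) \frac{1}{w^{2}}}{2} = - \frac{5}{2} - \frac{3}{2 w^{2}}$)
$l{\left(6 \right)} \left(2 + 0\right) 122 + 141 = \left(- \frac{5}{2} - \frac{3}{2 \cdot 36}\right) \left(2 + 0\right) 122 + 141 = \left(- \frac{5}{2} - \frac{1}{24}\right) 2 \cdot 122 + 141 = \left(- \frac{61}{24}\right) 2 \cdot 122 + 141 = \left(- \frac{61}{12}\right) 122 + 141 = - \frac{3721}{6} + 141 = - \frac{2875}{6}$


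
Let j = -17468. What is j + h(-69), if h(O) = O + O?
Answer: -17606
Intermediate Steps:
h(O) = 2*O
j + h(-69) = -17468 + 2*(-69) = -17468 - 138 = -17606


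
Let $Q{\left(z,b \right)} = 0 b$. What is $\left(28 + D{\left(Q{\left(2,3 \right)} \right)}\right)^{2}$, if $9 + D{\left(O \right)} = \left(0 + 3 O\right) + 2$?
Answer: $441$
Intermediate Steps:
$Q{\left(z,b \right)} = 0$
$D{\left(O \right)} = -7 + 3 O$ ($D{\left(O \right)} = -9 + \left(\left(0 + 3 O\right) + 2\right) = -9 + \left(3 O + 2\right) = -9 + \left(2 + 3 O\right) = -7 + 3 O$)
$\left(28 + D{\left(Q{\left(2,3 \right)} \right)}\right)^{2} = \left(28 + \left(-7 + 3 \cdot 0\right)\right)^{2} = \left(28 + \left(-7 + 0\right)\right)^{2} = \left(28 - 7\right)^{2} = 21^{2} = 441$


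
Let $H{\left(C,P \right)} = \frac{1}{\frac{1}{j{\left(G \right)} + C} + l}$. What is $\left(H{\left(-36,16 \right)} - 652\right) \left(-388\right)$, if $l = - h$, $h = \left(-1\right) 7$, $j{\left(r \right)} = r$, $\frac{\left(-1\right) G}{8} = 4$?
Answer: $\frac{120137216}{475} \approx 2.5292 \cdot 10^{5}$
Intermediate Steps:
$G = -32$ ($G = \left(-8\right) 4 = -32$)
$h = -7$
$l = 7$ ($l = \left(-1\right) \left(-7\right) = 7$)
$H{\left(C,P \right)} = \frac{1}{7 + \frac{1}{-32 + C}}$ ($H{\left(C,P \right)} = \frac{1}{\frac{1}{-32 + C} + 7} = \frac{1}{7 + \frac{1}{-32 + C}}$)
$\left(H{\left(-36,16 \right)} - 652\right) \left(-388\right) = \left(\frac{-32 - 36}{-223 + 7 \left(-36\right)} - 652\right) \left(-388\right) = \left(\frac{1}{-223 - 252} \left(-68\right) - 652\right) \left(-388\right) = \left(\frac{1}{-475} \left(-68\right) - 652\right) \left(-388\right) = \left(\left(- \frac{1}{475}\right) \left(-68\right) - 652\right) \left(-388\right) = \left(\frac{68}{475} - 652\right) \left(-388\right) = \left(- \frac{309632}{475}\right) \left(-388\right) = \frac{120137216}{475}$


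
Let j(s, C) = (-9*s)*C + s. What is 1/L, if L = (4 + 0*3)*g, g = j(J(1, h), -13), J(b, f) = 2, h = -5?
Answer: 1/944 ≈ 0.0010593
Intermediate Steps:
j(s, C) = s - 9*C*s (j(s, C) = -9*C*s + s = s - 9*C*s)
g = 236 (g = 2*(1 - 9*(-13)) = 2*(1 + 117) = 2*118 = 236)
L = 944 (L = (4 + 0*3)*236 = (4 + 0)*236 = 4*236 = 944)
1/L = 1/944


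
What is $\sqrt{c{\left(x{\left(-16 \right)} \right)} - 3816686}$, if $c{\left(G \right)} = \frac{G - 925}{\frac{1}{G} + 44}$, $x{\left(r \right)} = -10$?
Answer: $\frac{2 i \sqrt{183889911814}}{439} \approx 1953.6 i$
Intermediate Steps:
$c{\left(G \right)} = \frac{-925 + G}{44 + \frac{1}{G}}$
$\sqrt{c{\left(x{\left(-16 \right)} \right)} - 3816686} = \sqrt{- \frac{10 \left(-925 - 10\right)}{1 + 44 \left(-10\right)} - 3816686} = \sqrt{\left(-10\right) \frac{1}{1 - 440} \left(-935\right) - 3816686} = \sqrt{\left(-10\right) \frac{1}{-439} \left(-935\right) - 3816686} = \sqrt{\left(-10\right) \left(- \frac{1}{439}\right) \left(-935\right) - 3816686} = \sqrt{- \frac{9350}{439} - 3816686} = \sqrt{- \frac{1675534504}{439}} = \frac{2 i \sqrt{183889911814}}{439}$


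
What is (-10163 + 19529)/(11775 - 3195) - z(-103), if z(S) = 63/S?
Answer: 250873/147290 ≈ 1.7033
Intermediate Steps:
(-10163 + 19529)/(11775 - 3195) - z(-103) = (-10163 + 19529)/(11775 - 3195) - 63/(-103) = 9366/8580 - 63*(-1)/103 = 9366*(1/8580) - 1*(-63/103) = 1561/1430 + 63/103 = 250873/147290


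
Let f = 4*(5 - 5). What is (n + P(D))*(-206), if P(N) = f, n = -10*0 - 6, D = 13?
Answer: 1236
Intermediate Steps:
n = -6 (n = 0 - 6 = -6)
f = 0 (f = 4*0 = 0)
P(N) = 0
(n + P(D))*(-206) = (-6 + 0)*(-206) = -6*(-206) = 1236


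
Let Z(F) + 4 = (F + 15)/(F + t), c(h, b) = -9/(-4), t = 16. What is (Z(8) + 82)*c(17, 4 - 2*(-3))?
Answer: 5685/32 ≈ 177.66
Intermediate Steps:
c(h, b) = 9/4 (c(h, b) = -9*(-¼) = 9/4)
Z(F) = -4 + (15 + F)/(16 + F) (Z(F) = -4 + (F + 15)/(F + 16) = -4 + (15 + F)/(16 + F))
(Z(8) + 82)*c(17, 4 - 2*(-3)) = ((-49 - 3*8)/(16 + 8) + 82)*(9/4) = ((-49 - 24)/24 + 82)*(9/4) = ((1/24)*(-73) + 82)*(9/4) = (-73/24 + 82)*(9/4) = (1895/24)*(9/4) = 5685/32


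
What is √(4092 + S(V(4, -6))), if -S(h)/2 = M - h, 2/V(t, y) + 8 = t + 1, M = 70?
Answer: 2*√8889/3 ≈ 62.854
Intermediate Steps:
V(t, y) = 2/(-7 + t) (V(t, y) = 2/(-8 + (t + 1)) = 2/(-8 + (1 + t)) = 2/(-7 + t))
S(h) = -140 + 2*h (S(h) = -2*(70 - h) = -140 + 2*h)
√(4092 + S(V(4, -6))) = √(4092 + (-140 + 2*(2/(-7 + 4)))) = √(4092 + (-140 + 2*(2/(-3)))) = √(4092 + (-140 + 2*(2*(-⅓)))) = √(4092 + (-140 + 2*(-⅔))) = √(4092 + (-140 - 4/3)) = √(4092 - 424/3) = √(11852/3) = 2*√8889/3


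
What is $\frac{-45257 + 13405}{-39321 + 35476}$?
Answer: $\frac{31852}{3845} \approx 8.284$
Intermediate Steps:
$\frac{-45257 + 13405}{-39321 + 35476} = - \frac{31852}{-3845} = \left(-31852\right) \left(- \frac{1}{3845}\right) = \frac{31852}{3845}$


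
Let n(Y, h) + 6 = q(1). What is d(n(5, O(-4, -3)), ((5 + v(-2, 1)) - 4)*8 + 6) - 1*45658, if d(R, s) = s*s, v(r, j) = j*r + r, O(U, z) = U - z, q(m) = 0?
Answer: -45334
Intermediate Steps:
n(Y, h) = -6 (n(Y, h) = -6 + 0 = -6)
v(r, j) = r + j*r
d(R, s) = s²
d(n(5, O(-4, -3)), ((5 + v(-2, 1)) - 4)*8 + 6) - 1*45658 = (((5 - 2*(1 + 1)) - 4)*8 + 6)² - 1*45658 = (((5 - 2*2) - 4)*8 + 6)² - 45658 = (((5 - 4) - 4)*8 + 6)² - 45658 = ((1 - 4)*8 + 6)² - 45658 = (-3*8 + 6)² - 45658 = (-24 + 6)² - 45658 = (-18)² - 45658 = 324 - 45658 = -45334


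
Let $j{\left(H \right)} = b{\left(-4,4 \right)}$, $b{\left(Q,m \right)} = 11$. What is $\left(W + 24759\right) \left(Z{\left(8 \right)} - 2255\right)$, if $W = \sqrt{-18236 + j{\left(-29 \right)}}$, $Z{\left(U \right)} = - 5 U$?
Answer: $-56821905 - 309825 i \approx -5.6822 \cdot 10^{7} - 3.0983 \cdot 10^{5} i$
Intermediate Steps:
$j{\left(H \right)} = 11$
$W = 135 i$ ($W = \sqrt{-18236 + 11} = \sqrt{-18225} = 135 i \approx 135.0 i$)
$\left(W + 24759\right) \left(Z{\left(8 \right)} - 2255\right) = \left(135 i + 24759\right) \left(\left(-5\right) 8 - 2255\right) = \left(24759 + 135 i\right) \left(-40 - 2255\right) = \left(24759 + 135 i\right) \left(-2295\right) = -56821905 - 309825 i$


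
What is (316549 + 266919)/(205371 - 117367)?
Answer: 145867/22001 ≈ 6.6300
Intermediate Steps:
(316549 + 266919)/(205371 - 117367) = 583468/88004 = 583468*(1/88004) = 145867/22001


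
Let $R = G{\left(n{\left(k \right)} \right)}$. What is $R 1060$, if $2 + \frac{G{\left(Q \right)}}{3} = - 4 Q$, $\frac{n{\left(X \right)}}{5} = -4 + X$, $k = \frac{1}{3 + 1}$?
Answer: $232140$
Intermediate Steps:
$k = \frac{1}{4} \approx 0.25$
$n{\left(X \right)} = -20 + 5 X$ ($n{\left(X \right)} = 5 \left(-4 + X\right) = -20 + 5 X$)
$G{\left(Q \right)} = -6 - 12 Q$ ($G{\left(Q \right)} = -6 + 3 \left(- 4 Q\right) = -6 - 12 Q$)
$R = 219$ ($R = -6 - 12 \left(-20 + 5 \cdot \frac{1}{4}\right) = -6 - 12 \left(-20 + \frac{5}{4}\right) = -6 - -225 = -6 + 225 = 219$)
$R 1060 = 219 \cdot 1060 = 232140$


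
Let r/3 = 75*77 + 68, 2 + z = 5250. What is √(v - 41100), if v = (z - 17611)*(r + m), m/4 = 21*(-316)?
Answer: √111411345 ≈ 10555.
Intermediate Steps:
z = 5248 (z = -2 + 5250 = 5248)
r = 17529 (r = 3*(75*77 + 68) = 3*(5775 + 68) = 3*5843 = 17529)
m = -26544 (m = 4*(21*(-316)) = 4*(-6636) = -26544)
v = 111452445 (v = (5248 - 17611)*(17529 - 26544) = -12363*(-9015) = 111452445)
√(v - 41100) = √(111452445 - 41100) = √111411345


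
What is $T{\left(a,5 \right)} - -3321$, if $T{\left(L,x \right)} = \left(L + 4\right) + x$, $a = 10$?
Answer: $3340$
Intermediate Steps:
$T{\left(L,x \right)} = 4 + L + x$ ($T{\left(L,x \right)} = \left(4 + L\right) + x = 4 + L + x$)
$T{\left(a,5 \right)} - -3321 = \left(4 + 10 + 5\right) - -3321 = 19 + 3321 = 3340$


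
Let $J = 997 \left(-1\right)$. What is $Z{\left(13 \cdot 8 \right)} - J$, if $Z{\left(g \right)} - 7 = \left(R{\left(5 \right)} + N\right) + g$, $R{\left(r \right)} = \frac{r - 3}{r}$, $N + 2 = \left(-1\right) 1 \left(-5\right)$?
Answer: $\frac{5557}{5} \approx 1111.4$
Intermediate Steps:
$J = -997$
$N = 3$ ($N = -2 + \left(-1\right) 1 \left(-5\right) = -2 - -5 = -2 + 5 = 3$)
$R{\left(r \right)} = \frac{-3 + r}{r}$
$Z{\left(g \right)} = \frac{52}{5} + g$ ($Z{\left(g \right)} = 7 + \left(\left(\frac{-3 + 5}{5} + 3\right) + g\right) = 7 + \left(\left(\frac{1}{5} \cdot 2 + 3\right) + g\right) = 7 + \left(\left(\frac{2}{5} + 3\right) + g\right) = 7 + \left(\frac{17}{5} + g\right) = \frac{52}{5} + g$)
$Z{\left(13 \cdot 8 \right)} - J = \left(\frac{52}{5} + 13 \cdot 8\right) - -997 = \left(\frac{52}{5} + 104\right) + 997 = \frac{572}{5} + 997 = \frac{5557}{5}$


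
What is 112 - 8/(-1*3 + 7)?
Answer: 110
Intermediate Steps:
112 - 8/(-1*3 + 7) = 112 - 8/(-3 + 7) = 112 - 8/4 = 112 - 8*¼ = 112 - 2 = 110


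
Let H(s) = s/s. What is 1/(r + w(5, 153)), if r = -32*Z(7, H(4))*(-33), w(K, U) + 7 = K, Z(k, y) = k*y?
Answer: 1/7390 ≈ 0.00013532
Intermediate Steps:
H(s) = 1
w(K, U) = -7 + K
r = 7392 (r = -224*(-33) = 7392)
1/(r + w(5, 153)) = 1/(7392 + (-7 + 5)) = 1/(7392 - 2) = 1/7390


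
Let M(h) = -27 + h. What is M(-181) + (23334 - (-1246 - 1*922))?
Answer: 25294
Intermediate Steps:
M(-181) + (23334 - (-1246 - 1*922)) = (-27 - 181) + (23334 - (-1246 - 1*922)) = -208 + (23334 - (-1246 - 922)) = -208 + (23334 - 1*(-2168)) = -208 + (23334 + 2168) = -208 + 25502 = 25294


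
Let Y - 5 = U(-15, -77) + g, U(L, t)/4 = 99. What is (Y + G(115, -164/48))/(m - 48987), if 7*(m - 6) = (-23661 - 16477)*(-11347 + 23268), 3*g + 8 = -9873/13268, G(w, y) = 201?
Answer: -23845991/2722752616980 ≈ -8.7580e-6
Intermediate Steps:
U(L, t) = 396 (U(L, t) = 4*99 = 396)
g = -116017/39804 (g = -8/3 + (-9873/13268)/3 = -8/3 + (-9873*1/13268)/3 = -8/3 + (⅓)*(-9873/13268) = -8/3 - 3291/13268 = -116017/39804 ≈ -2.9147)
m = -68355008 (m = 6 + ((-23661 - 16477)*(-11347 + 23268))/7 = 6 + (-40138*11921)/7 = 6 + (⅐)*(-478485098) = 6 - 68355014 = -68355008)
Y = 15845387/39804 (Y = 5 + (396 - 116017/39804) = 5 + 15646367/39804 = 15845387/39804 ≈ 398.09)
(Y + G(115, -164/48))/(m - 48987) = (15845387/39804 + 201)/(-68355008 - 48987) = (23845991/39804)/(-68403995) = (23845991/39804)*(-1/68403995) = -23845991/2722752616980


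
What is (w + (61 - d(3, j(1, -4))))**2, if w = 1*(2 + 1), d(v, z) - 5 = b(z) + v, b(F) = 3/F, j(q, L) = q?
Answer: 2809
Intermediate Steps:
d(v, z) = 5 + v + 3/z (d(v, z) = 5 + (3/z + v) = 5 + (v + 3/z) = 5 + v + 3/z)
w = 3 (w = 1*3 = 3)
(w + (61 - d(3, j(1, -4))))**2 = (3 + (61 - (5 + 3 + 3/1)))**2 = (3 + (61 - (5 + 3 + 3*1)))**2 = (3 + (61 - (5 + 3 + 3)))**2 = (3 + (61 - 1*11))**2 = (3 + (61 - 11))**2 = (3 + 50)**2 = 53**2 = 2809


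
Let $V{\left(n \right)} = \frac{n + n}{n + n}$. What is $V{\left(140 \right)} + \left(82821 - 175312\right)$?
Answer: $-92490$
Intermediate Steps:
$V{\left(n \right)} = 1$ ($V{\left(n \right)} = \frac{2 n}{2 n} = 2 n \frac{1}{2 n} = 1$)
$V{\left(140 \right)} + \left(82821 - 175312\right) = 1 + \left(82821 - 175312\right) = 1 - 92491 = -92490$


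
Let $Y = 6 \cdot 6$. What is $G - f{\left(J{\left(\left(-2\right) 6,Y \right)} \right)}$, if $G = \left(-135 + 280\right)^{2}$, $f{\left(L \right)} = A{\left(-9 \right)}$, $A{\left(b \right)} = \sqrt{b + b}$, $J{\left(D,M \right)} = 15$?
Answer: $21025 - 3 i \sqrt{2} \approx 21025.0 - 4.2426 i$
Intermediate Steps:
$Y = 36$
$A{\left(b \right)} = \sqrt{2} \sqrt{b}$ ($A{\left(b \right)} = \sqrt{2 b} = \sqrt{2} \sqrt{b}$)
$f{\left(L \right)} = 3 i \sqrt{2}$ ($f{\left(L \right)} = \sqrt{2} \sqrt{-9} = \sqrt{2} \cdot 3 i = 3 i \sqrt{2}$)
$G = 21025$ ($G = 145^{2} = 21025$)
$G - f{\left(J{\left(\left(-2\right) 6,Y \right)} \right)} = 21025 - 3 i \sqrt{2}$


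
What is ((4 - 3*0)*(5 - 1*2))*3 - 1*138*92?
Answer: -12660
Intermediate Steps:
((4 - 3*0)*(5 - 1*2))*3 - 1*138*92 = ((4 + 0)*(5 - 2))*3 - 138*92 = (4*3)*3 - 12696 = 12*3 - 12696 = 36 - 12696 = -12660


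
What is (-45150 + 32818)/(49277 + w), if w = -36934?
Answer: -12332/12343 ≈ -0.99911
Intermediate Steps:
(-45150 + 32818)/(49277 + w) = (-45150 + 32818)/(49277 - 36934) = -12332/12343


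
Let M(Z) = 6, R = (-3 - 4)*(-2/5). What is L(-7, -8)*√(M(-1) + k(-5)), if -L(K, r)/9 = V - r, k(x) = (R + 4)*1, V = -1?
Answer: -504*√5/5 ≈ -225.40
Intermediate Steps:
R = 14/5 (R = -(-14)/5 = -7*(-⅖) = 14/5 ≈ 2.8000)
k(x) = 34/5 (k(x) = (14/5 + 4)*1 = (34/5)*1 = 34/5)
L(K, r) = 9 + 9*r (L(K, r) = -9*(-1 - r) = 9 + 9*r)
L(-7, -8)*√(M(-1) + k(-5)) = (9 + 9*(-8))*√(6 + 34/5) = (9 - 72)*√(64/5) = -504*√5/5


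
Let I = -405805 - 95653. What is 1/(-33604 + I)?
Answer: -1/535062 ≈ -1.8689e-6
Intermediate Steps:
I = -501458
1/(-33604 + I) = 1/(-33604 - 501458) = 1/(-535062) = -1/535062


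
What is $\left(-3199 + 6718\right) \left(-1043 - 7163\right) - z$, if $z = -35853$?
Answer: $-28841061$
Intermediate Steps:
$\left(-3199 + 6718\right) \left(-1043 - 7163\right) - z = \left(-3199 + 6718\right) \left(-1043 - 7163\right) - -35853 = 3519 \left(-8206\right) + 35853 = -28876914 + 35853 = -28841061$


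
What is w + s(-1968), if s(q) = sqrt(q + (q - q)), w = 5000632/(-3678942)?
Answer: -2500316/1839471 + 4*I*sqrt(123) ≈ -1.3593 + 44.362*I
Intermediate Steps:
w = -2500316/1839471 (w = 5000632*(-1/3678942) = -2500316/1839471 ≈ -1.3593)
s(q) = sqrt(q) (s(q) = sqrt(q + 0) = sqrt(q))
w + s(-1968) = -2500316/1839471 + sqrt(-1968) = -2500316/1839471 + 4*I*sqrt(123)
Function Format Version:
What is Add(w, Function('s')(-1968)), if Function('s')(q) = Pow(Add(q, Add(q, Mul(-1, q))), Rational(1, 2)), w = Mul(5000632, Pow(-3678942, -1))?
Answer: Add(Rational(-2500316, 1839471), Mul(4, I, Pow(123, Rational(1, 2)))) ≈ Add(-1.3593, Mul(44.362, I))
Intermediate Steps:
w = Rational(-2500316, 1839471) (w = Mul(5000632, Rational(-1, 3678942)) = Rational(-2500316, 1839471) ≈ -1.3593)
Function('s')(q) = Pow(q, Rational(1, 2)) (Function('s')(q) = Pow(Add(q, 0), Rational(1, 2)) = Pow(q, Rational(1, 2)))
Add(w, Function('s')(-1968)) = Add(Rational(-2500316, 1839471), Pow(-1968, Rational(1, 2))) = Add(Rational(-2500316, 1839471), Mul(4, I, Pow(123, Rational(1, 2))))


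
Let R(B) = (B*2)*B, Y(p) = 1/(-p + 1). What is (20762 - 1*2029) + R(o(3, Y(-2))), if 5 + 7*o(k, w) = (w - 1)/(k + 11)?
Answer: 404823869/21609 ≈ 18734.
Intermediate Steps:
Y(p) = 1/(1 - p)
o(k, w) = -5/7 + (-1 + w)/(7*(11 + k)) (o(k, w) = -5/7 + ((w - 1)/(k + 11))/7 = -5/7 + ((-1 + w)/(11 + k))/7 = -5/7 + (-1 + w)/(7*(11 + k)))
R(B) = 2*B² (R(B) = (2*B)*B = 2*B²)
(20762 - 1*2029) + R(o(3, Y(-2))) = (20762 - 1*2029) + 2*((-56 - 1/(-1 - 2) - 5*3)/(7*(11 + 3)))² = (20762 - 2029) + 2*((⅐)*(-56 - 1/(-3) - 15)/14)² = 18733 + 2*((⅐)*(1/14)*(-56 - 1*(-⅓) - 15))² = 18733 + 2*((⅐)*(1/14)*(-56 + ⅓ - 15))² = 18733 + 2*((⅐)*(1/14)*(-212/3))² = 18733 + 2*(-106/147)² = 18733 + 2*(11236/21609) = 18733 + 22472/21609 = 404823869/21609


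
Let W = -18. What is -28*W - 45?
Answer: 459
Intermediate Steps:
-28*W - 45 = -28*(-18) - 45 = 504 - 45 = 459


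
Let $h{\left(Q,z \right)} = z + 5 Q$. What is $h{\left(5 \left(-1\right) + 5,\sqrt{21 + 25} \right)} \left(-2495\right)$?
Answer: $- 2495 \sqrt{46} \approx -16922.0$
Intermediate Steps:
$h{\left(5 \left(-1\right) + 5,\sqrt{21 + 25} \right)} \left(-2495\right) = \left(\sqrt{21 + 25} + 5 \left(5 \left(-1\right) + 5\right)\right) \left(-2495\right) = \left(\sqrt{46} + 5 \left(-5 + 5\right)\right) \left(-2495\right) = \left(\sqrt{46} + 5 \cdot 0\right) \left(-2495\right) = \left(\sqrt{46} + 0\right) \left(-2495\right) = \sqrt{46} \left(-2495\right) = - 2495 \sqrt{46}$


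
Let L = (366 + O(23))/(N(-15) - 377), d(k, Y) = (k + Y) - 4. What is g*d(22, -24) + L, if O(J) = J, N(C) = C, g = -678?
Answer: 1594267/392 ≈ 4067.0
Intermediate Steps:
d(k, Y) = -4 + Y + k (d(k, Y) = (Y + k) - 4 = -4 + Y + k)
L = -389/392 (L = (366 + 23)/(-15 - 377) = 389/(-392) = 389*(-1/392) = -389/392 ≈ -0.99235)
g*d(22, -24) + L = -678*(-4 - 24 + 22) - 389/392 = -678*(-6) - 389/392 = 4068 - 389/392 = 1594267/392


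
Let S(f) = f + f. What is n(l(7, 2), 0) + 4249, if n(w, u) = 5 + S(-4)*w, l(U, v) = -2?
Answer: 4270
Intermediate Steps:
S(f) = 2*f
n(w, u) = 5 - 8*w (n(w, u) = 5 + (2*(-4))*w = 5 - 8*w)
n(l(7, 2), 0) + 4249 = (5 - 8*(-2)) + 4249 = (5 + 16) + 4249 = 21 + 4249 = 4270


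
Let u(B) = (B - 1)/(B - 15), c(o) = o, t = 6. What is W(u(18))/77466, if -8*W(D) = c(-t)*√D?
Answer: √51/309864 ≈ 2.3047e-5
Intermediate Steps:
u(B) = (-1 + B)/(-15 + B)
W(D) = 3*√D/4 (W(D) = -(-1*6)*√D/8 = -(-3)*√D/4 = 3*√D/4)
W(u(18))/77466 = (3*√((-1 + 18)/(-15 + 18))/4)/77466 = (3*√(17/3)/4)*(1/77466) = (3*(√51/3)/4)*(1/77466) = (√51/4)*(1/77466) = √51/309864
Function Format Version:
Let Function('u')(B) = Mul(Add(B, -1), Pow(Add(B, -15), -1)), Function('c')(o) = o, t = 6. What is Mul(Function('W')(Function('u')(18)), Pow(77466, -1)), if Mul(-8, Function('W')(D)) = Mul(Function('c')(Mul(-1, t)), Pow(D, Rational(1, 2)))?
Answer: Mul(Rational(1, 309864), Pow(51, Rational(1, 2))) ≈ 2.3047e-5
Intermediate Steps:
Function('u')(B) = Mul(Pow(Add(-15, B), -1), Add(-1, B)) (Function('u')(B) = Mul(Add(-1, B), Pow(Add(-15, B), -1)) = Mul(Pow(Add(-15, B), -1), Add(-1, B)))
Function('W')(D) = Mul(Rational(3, 4), Pow(D, Rational(1, 2))) (Function('W')(D) = Mul(Rational(-1, 8), Mul(Mul(-1, 6), Pow(D, Rational(1, 2)))) = Mul(Rational(-1, 8), Mul(-6, Pow(D, Rational(1, 2)))) = Mul(Rational(3, 4), Pow(D, Rational(1, 2))))
Mul(Function('W')(Function('u')(18)), Pow(77466, -1)) = Mul(Mul(Rational(3, 4), Pow(Mul(Pow(Add(-15, 18), -1), Add(-1, 18)), Rational(1, 2))), Pow(77466, -1)) = Mul(Mul(Rational(3, 4), Pow(Mul(Pow(3, -1), 17), Rational(1, 2))), Rational(1, 77466)) = Mul(Mul(Rational(3, 4), Pow(Mul(Rational(1, 3), 17), Rational(1, 2))), Rational(1, 77466)) = Mul(Mul(Rational(3, 4), Pow(Rational(17, 3), Rational(1, 2))), Rational(1, 77466)) = Mul(Mul(Rational(3, 4), Mul(Rational(1, 3), Pow(51, Rational(1, 2)))), Rational(1, 77466)) = Mul(Mul(Rational(1, 4), Pow(51, Rational(1, 2))), Rational(1, 77466)) = Mul(Rational(1, 309864), Pow(51, Rational(1, 2)))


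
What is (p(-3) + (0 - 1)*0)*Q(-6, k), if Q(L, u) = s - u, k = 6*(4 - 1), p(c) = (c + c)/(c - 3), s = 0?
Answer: -18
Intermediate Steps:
p(c) = 2*c/(-3 + c) (p(c) = (2*c)/(-3 + c) = 2*c/(-3 + c))
k = 18 (k = 6*3 = 18)
Q(L, u) = -u (Q(L, u) = 0 - u = -u)
(p(-3) + (0 - 1)*0)*Q(-6, k) = (2*(-3)/(-3 - 3) + (0 - 1)*0)*(-1*18) = (2*(-3)/(-6) - 1*0)*(-18) = (2*(-3)*(-⅙) + 0)*(-18) = (1 + 0)*(-18) = 1*(-18) = -18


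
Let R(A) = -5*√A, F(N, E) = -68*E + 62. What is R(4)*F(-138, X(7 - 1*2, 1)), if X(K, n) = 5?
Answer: 2780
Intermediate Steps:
F(N, E) = 62 - 68*E
R(4)*F(-138, X(7 - 1*2, 1)) = (-5*√4)*(62 - 68*5) = (-5*2)*(62 - 340) = -10*(-278) = 2780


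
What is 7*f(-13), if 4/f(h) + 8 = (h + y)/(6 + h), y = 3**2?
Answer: -49/13 ≈ -3.7692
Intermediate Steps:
y = 9
f(h) = 4/(-8 + (9 + h)/(6 + h)) (f(h) = 4/(-8 + (h + 9)/(6 + h)) = 4/(-8 + (9 + h)/(6 + h)))
7*f(-13) = 7*(4*(-6 - 1*(-13))/(39 + 7*(-13))) = 7*(4*(-6 + 13)/(39 - 91)) = 7*(4*7/(-52)) = 7*(4*(-1/52)*7) = 7*(-7/13) = -49/13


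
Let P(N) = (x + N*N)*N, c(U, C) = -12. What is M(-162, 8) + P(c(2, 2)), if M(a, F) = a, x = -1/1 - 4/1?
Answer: -1830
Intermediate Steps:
x = -5 (x = -1*1 - 4*1 = -1 - 4 = -5)
P(N) = N*(-5 + N**2) (P(N) = (-5 + N*N)*N = (-5 + N**2)*N = N*(-5 + N**2))
M(-162, 8) + P(c(2, 2)) = -162 - 12*(-5 + (-12)**2) = -162 - 12*(-5 + 144) = -162 - 12*139 = -162 - 1668 = -1830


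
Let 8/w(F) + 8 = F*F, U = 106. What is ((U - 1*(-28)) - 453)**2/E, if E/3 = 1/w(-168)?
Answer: 101761/10581 ≈ 9.6173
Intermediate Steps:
w(F) = 8/(-8 + F**2) (w(F) = 8/(-8 + F*F) = 8/(-8 + F**2))
E = 10581 (E = 3/((8/(-8 + (-168)**2))) = 3/((8/(-8 + 28224))) = 3/((8/28216)) = 3/((8*(1/28216))) = 3/(1/3527) = 3*3527 = 10581)
((U - 1*(-28)) - 453)**2/E = ((106 - 1*(-28)) - 453)**2/10581 = ((106 + 28) - 453)**2*(1/10581) = (134 - 453)**2*(1/10581) = (-319)**2*(1/10581) = 101761*(1/10581) = 101761/10581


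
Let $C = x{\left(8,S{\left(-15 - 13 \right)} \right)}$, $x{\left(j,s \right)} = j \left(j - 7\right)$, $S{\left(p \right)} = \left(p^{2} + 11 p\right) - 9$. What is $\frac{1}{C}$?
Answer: $\frac{1}{8} \approx 0.125$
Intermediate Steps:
$S{\left(p \right)} = -9 + p^{2} + 11 p$
$x{\left(j,s \right)} = j \left(-7 + j\right)$
$C = 8$ ($C = 8 \left(-7 + 8\right) = 8 \cdot 1 = 8$)
$\frac{1}{C} = \frac{1}{8}$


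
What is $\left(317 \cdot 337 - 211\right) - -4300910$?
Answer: $4407528$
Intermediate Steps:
$\left(317 \cdot 337 - 211\right) - -4300910 = \left(106829 - 211\right) + 4300910 = 106618 + 4300910 = 4407528$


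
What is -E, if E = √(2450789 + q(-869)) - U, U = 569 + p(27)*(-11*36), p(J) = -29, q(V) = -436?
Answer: 12053 - √2450353 ≈ 10488.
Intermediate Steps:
U = 12053 (U = 569 - (-319)*36 = 569 - 29*(-396) = 569 + 11484 = 12053)
E = -12053 + √2450353 (E = √(2450789 - 436) - 1*12053 = √2450353 - 12053 = -12053 + √2450353 ≈ -10488.)
-E = -(-12053 + √2450353) = 12053 - √2450353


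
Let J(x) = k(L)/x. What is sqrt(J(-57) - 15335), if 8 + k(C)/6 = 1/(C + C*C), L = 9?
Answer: I*sqrt(1245517070)/285 ≈ 123.83*I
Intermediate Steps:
k(C) = -48 + 6/(C + C**2) (k(C) = -48 + 6/(C + C*C) = -48 + 6/(C + C**2))
J(x) = -719/(15*x) (J(x) = (6*(1 - 8*9 - 8*9**2)/(9*(1 + 9)))/x = (6*(1/9)*(1 - 72 - 8*81)/10)/x = (6*(1/9)*(1/10)*(1 - 72 - 648))/x = (6*(1/9)*(1/10)*(-719))/x = -719/(15*x))
sqrt(J(-57) - 15335) = sqrt(-719/15/(-57) - 15335) = sqrt(-719/15*(-1/57) - 15335) = sqrt(719/855 - 15335) = sqrt(-13110706/855) = I*sqrt(1245517070)/285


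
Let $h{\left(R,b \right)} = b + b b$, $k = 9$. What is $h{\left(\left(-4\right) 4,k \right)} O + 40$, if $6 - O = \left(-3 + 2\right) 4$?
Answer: $940$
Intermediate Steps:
$O = 10$ ($O = 6 - \left(-3 + 2\right) 4 = 6 - \left(-1\right) 4 = 6 - -4 = 6 + 4 = 10$)
$h{\left(R,b \right)} = b + b^{2}$
$h{\left(\left(-4\right) 4,k \right)} O + 40 = 9 \left(1 + 9\right) 10 + 40 = 9 \cdot 10 \cdot 10 + 40 = 90 \cdot 10 + 40 = 900 + 40 = 940$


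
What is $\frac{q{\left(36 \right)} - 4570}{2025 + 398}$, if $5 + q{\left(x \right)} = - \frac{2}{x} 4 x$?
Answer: $- \frac{4583}{2423} \approx -1.8915$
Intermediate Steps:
$q{\left(x \right)} = -13$ ($q{\left(x \right)} = -5 + - \frac{2}{x} 4 x = -5 + - \frac{8}{x} x = -5 - 8 = -13$)
$\frac{q{\left(36 \right)} - 4570}{2025 + 398} = \frac{-13 - 4570}{2025 + 398} = - \frac{4583}{2423}$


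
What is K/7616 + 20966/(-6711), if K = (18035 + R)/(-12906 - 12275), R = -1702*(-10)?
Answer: -4021063201241/1287025486656 ≈ -3.1243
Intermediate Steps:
R = 17020
K = -35055/25181 (K = (18035 + 17020)/(-12906 - 12275) = 35055/(-25181) = 35055*(-1/25181) = -35055/25181 ≈ -1.3921)
K/7616 + 20966/(-6711) = -35055/25181/7616 + 20966/(-6711) = -35055/25181*1/7616 + 20966*(-1/6711) = -35055/191778496 - 20966/6711 = -4021063201241/1287025486656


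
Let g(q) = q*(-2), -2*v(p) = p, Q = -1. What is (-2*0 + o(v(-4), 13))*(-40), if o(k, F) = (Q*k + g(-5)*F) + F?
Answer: -5640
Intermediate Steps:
v(p) = -p/2
g(q) = -2*q
o(k, F) = -k + 11*F (o(k, F) = (-k + (-2*(-5))*F) + F = (-k + 10*F) + F = -k + 11*F)
(-2*0 + o(v(-4), 13))*(-40) = (-2*0 + (-(-1)*(-4)/2 + 11*13))*(-40) = (0 + (-1*2 + 143))*(-40) = (0 + (-2 + 143))*(-40) = (0 + 141)*(-40) = 141*(-40) = -5640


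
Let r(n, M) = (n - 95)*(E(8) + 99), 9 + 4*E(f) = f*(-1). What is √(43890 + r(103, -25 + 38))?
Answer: 2*√11162 ≈ 211.30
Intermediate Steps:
E(f) = -9/4 - f/4 (E(f) = -9/4 + (f*(-1))/4 = -9/4 + (-f)/4 = -9/4 - f/4)
r(n, M) = -36005/4 + 379*n/4 (r(n, M) = (n - 95)*((-9/4 - ¼*8) + 99) = (-95 + n)*((-9/4 - 2) + 99) = (-95 + n)*(-17/4 + 99) = (-95 + n)*(379/4) = -36005/4 + 379*n/4)
√(43890 + r(103, -25 + 38)) = √(43890 + (-36005/4 + (379/4)*103)) = √(43890 + (-36005/4 + 39037/4)) = √(43890 + 758) = √44648 = 2*√11162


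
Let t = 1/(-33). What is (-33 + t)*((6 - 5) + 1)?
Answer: -2180/33 ≈ -66.061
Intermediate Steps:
t = -1/33 ≈ -0.030303
(-33 + t)*((6 - 5) + 1) = (-33 - 1/33)*((6 - 5) + 1) = -1090*(1 + 1)/33 = -1090/33*2 = -2180/33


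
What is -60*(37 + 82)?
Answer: -7140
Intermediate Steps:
-60*(37 + 82) = -60*119 = -7140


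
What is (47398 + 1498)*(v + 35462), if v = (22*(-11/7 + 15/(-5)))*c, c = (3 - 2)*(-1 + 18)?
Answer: 11552462336/7 ≈ 1.6504e+9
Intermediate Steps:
c = 17 (c = 1*17 = 17)
v = -11968/7 (v = (22*(-11/7 + 15/(-5)))*17 = (22*(-11*1/7 + 15*(-1/5)))*17 = (22*(-11/7 - 3))*17 = (22*(-32/7))*17 = -704/7*17 = -11968/7 ≈ -1709.7)
(47398 + 1498)*(v + 35462) = (47398 + 1498)*(-11968/7 + 35462) = 48896*(236266/7) = 11552462336/7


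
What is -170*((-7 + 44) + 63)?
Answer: -17000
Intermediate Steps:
-170*((-7 + 44) + 63) = -170*(37 + 63) = -170*100 = -17000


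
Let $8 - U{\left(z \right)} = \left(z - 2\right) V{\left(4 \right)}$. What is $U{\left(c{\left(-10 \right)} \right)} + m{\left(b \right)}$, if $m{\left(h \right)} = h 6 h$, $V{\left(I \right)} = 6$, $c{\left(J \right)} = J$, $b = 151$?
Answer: $136886$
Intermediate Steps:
$U{\left(z \right)} = 20 - 6 z$ ($U{\left(z \right)} = 8 - \left(z - 2\right) 6 = 8 - \left(-2 + z\right) 6 = 8 - \left(-12 + 6 z\right) = 20 - 6 z$)
$m{\left(h \right)} = 6 h^{2}$ ($m{\left(h \right)} = 6 h h = 6 h^{2}$)
$U{\left(c{\left(-10 \right)} \right)} + m{\left(b \right)} = \left(20 - -60\right) + 6 \cdot 151^{2} = \left(20 + 60\right) + 6 \cdot 22801 = 80 + 136806 = 136886$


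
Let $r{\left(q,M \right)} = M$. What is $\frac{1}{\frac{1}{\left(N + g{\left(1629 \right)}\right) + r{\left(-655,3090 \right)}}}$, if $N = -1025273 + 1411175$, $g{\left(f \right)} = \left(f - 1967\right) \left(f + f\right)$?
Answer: $-712212$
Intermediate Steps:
$g{\left(f \right)} = 2 f \left(-1967 + f\right)$ ($g{\left(f \right)} = \left(-1967 + f\right) 2 f = 2 f \left(-1967 + f\right)$)
$N = 385902$
$\frac{1}{\frac{1}{\left(N + g{\left(1629 \right)}\right) + r{\left(-655,3090 \right)}}} = \frac{1}{\frac{1}{\left(385902 + 2 \cdot 1629 \left(-1967 + 1629\right)\right) + 3090}} = \frac{1}{\frac{1}{\left(385902 + 2 \cdot 1629 \left(-338\right)\right) + 3090}} = \frac{1}{\frac{1}{\left(385902 - 1101204\right) + 3090}} = \frac{1}{\frac{1}{-715302 + 3090}} = \frac{1}{\frac{1}{-712212}} = \frac{1}{- \frac{1}{712212}} = -712212$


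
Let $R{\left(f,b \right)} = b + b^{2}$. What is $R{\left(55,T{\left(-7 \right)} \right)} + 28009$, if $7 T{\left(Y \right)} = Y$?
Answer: $28009$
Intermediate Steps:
$T{\left(Y \right)} = \frac{Y}{7}$
$R{\left(55,T{\left(-7 \right)} \right)} + 28009 = \frac{1}{7} \left(-7\right) \left(1 + \frac{1}{7} \left(-7\right)\right) + 28009 = - (1 - 1) + 28009 = \left(-1\right) 0 + 28009 = 0 + 28009 = 28009$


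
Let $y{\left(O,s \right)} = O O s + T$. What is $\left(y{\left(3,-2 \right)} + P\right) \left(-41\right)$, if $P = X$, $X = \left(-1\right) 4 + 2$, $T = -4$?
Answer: $984$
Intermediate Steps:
$X = -2$ ($X = -4 + 2 = -2$)
$P = -2$
$y{\left(O,s \right)} = -4 + s O^{2}$ ($y{\left(O,s \right)} = O O s - 4 = O^{2} s - 4 = s O^{2} - 4 = -4 + s O^{2}$)
$\left(y{\left(3,-2 \right)} + P\right) \left(-41\right) = \left(\left(-4 - 2 \cdot 3^{2}\right) - 2\right) \left(-41\right) = \left(\left(-4 - 18\right) - 2\right) \left(-41\right) = \left(-22 - 2\right) \left(-41\right) = \left(-24\right) \left(-41\right) = 984$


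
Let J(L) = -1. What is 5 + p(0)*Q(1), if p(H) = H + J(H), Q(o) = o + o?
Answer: 3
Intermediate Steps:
Q(o) = 2*o
p(H) = -1 + H (p(H) = H - 1 = -1 + H)
5 + p(0)*Q(1) = 5 + (-1 + 0)*(2*1) = 5 - 1*2 = 5 - 2 = 3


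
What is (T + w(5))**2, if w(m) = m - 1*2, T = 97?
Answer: 10000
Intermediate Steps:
w(m) = -2 + m (w(m) = m - 2 = -2 + m)
(T + w(5))**2 = (97 + (-2 + 5))**2 = (97 + 3)**2 = 100**2 = 10000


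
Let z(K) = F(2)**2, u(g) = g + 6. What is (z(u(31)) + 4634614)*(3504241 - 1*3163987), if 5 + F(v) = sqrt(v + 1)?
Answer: 1576955479068 - 3402540*sqrt(3) ≈ 1.5769e+12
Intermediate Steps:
u(g) = 6 + g
F(v) = -5 + sqrt(1 + v) (F(v) = -5 + sqrt(v + 1) = -5 + sqrt(1 + v))
z(K) = (-5 + sqrt(3))**2 (z(K) = (-5 + sqrt(1 + 2))**2 = (-5 + sqrt(3))**2)
(z(u(31)) + 4634614)*(3504241 - 1*3163987) = ((5 - sqrt(3))**2 + 4634614)*(3504241 - 1*3163987) = (4634614 + (5 - sqrt(3))**2)*(3504241 - 3163987) = (4634614 + (5 - sqrt(3))**2)*340254 = 1576945951956 + 340254*(5 - sqrt(3))**2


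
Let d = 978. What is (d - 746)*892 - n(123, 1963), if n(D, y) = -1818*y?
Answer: 3775678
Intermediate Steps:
(d - 746)*892 - n(123, 1963) = (978 - 746)*892 - (-1818)*1963 = 232*892 - 1*(-3568734) = 206944 + 3568734 = 3775678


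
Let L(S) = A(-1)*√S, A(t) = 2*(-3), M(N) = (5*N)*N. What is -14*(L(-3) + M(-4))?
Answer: -1120 + 84*I*√3 ≈ -1120.0 + 145.49*I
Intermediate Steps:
M(N) = 5*N²
A(t) = -6
L(S) = -6*√S
-14*(L(-3) + M(-4)) = -14*(-6*I*√3 + 5*(-4)²) = -14*(-6*I*√3 + 5*16) = -14*(-6*I*√3 + 80) = -14*(80 - 6*I*√3) = -1120 + 84*I*√3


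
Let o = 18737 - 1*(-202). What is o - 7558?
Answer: 11381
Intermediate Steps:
o = 18939 (o = 18737 + 202 = 18939)
o - 7558 = 18939 - 7558 = 11381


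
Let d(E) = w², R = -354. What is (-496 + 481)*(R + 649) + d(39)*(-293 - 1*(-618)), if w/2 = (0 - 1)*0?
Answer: -4425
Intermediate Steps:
w = 0 (w = 2*((0 - 1)*0) = 2*(-1*0) = 2*0 = 0)
d(E) = 0 (d(E) = 0² = 0)
(-496 + 481)*(R + 649) + d(39)*(-293 - 1*(-618)) = (-496 + 481)*(-354 + 649) + 0*(-293 - 1*(-618)) = -15*295 + 0*(-293 + 618) = -4425 + 0*325 = -4425 + 0 = -4425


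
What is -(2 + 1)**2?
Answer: -9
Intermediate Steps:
-(2 + 1)**2 = -1*3**2 = -1*9 = -9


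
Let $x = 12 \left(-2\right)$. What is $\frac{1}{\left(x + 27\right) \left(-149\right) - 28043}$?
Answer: $- \frac{1}{28490} \approx -3.51 \cdot 10^{-5}$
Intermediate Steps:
$x = -24$
$\frac{1}{\left(x + 27\right) \left(-149\right) - 28043} = \frac{1}{\left(-24 + 27\right) \left(-149\right) - 28043} = \frac{1}{3 \left(-149\right) - 28043} = \frac{1}{-447 - 28043} = \frac{1}{-28490} = - \frac{1}{28490}$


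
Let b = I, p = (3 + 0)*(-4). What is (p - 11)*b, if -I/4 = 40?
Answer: 3680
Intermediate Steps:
p = -12 (p = 3*(-4) = -12)
I = -160 (I = -4*40 = -160)
b = -160
(p - 11)*b = (-12 - 11)*(-160) = -23*(-160) = 3680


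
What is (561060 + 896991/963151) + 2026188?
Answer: 2491911395439/963151 ≈ 2.5872e+6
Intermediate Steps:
(561060 + 896991/963151) + 2026188 = 540386397051/963151 + 2026188 = 2491911395439/963151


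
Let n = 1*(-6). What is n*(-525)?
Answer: 3150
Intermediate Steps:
n = -6
n*(-525) = -6*(-525) = 3150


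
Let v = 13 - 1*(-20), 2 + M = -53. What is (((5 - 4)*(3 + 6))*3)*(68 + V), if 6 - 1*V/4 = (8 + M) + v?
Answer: 3996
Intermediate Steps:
M = -55 (M = -2 - 53 = -55)
v = 33 (v = 13 + 20 = 33)
V = 80 (V = 24 - 4*((8 - 55) + 33) = 24 - 4*(-47 + 33) = 24 - 4*(-14) = 24 + 56 = 80)
(((5 - 4)*(3 + 6))*3)*(68 + V) = (((5 - 4)*(3 + 6))*3)*(68 + 80) = ((1*9)*3)*148 = (9*3)*148 = 27*148 = 3996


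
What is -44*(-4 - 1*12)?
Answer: 704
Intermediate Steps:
-44*(-4 - 1*12) = -44*(-4 - 12) = -44*(-16) = 704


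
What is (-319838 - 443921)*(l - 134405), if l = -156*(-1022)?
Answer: -19114596493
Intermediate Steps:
l = 159432
(-319838 - 443921)*(l - 134405) = (-319838 - 443921)*(159432 - 134405) = -763759*25027 = -19114596493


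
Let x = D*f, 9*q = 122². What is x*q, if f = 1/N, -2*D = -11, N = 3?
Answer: 81862/27 ≈ 3031.9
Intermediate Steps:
D = 11/2 (D = -½*(-11) = 11/2 ≈ 5.5000)
q = 14884/9 (q = (⅑)*122² = (⅑)*14884 = 14884/9 ≈ 1653.8)
f = ⅓ (f = 1/3 = ⅓ ≈ 0.33333)
x = 11/6 (x = (11/2)*(⅓) = 11/6 ≈ 1.8333)
x*q = (11/6)*(14884/9) = 81862/27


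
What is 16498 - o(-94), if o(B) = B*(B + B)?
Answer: -1174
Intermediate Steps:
o(B) = 2*B² (o(B) = B*(2*B) = 2*B²)
16498 - o(-94) = 16498 - 2*(-94)² = 16498 - 2*8836 = 16498 - 1*17672 = 16498 - 17672 = -1174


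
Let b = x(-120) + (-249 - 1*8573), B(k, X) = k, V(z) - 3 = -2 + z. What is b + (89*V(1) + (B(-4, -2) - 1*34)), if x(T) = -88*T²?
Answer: -1275882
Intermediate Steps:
V(z) = 1 + z (V(z) = 3 + (-2 + z) = 1 + z)
b = -1276022 (b = -88*(-120)² + (-249 - 1*8573) = -88*14400 + (-249 - 8573) = -1267200 - 8822 = -1276022)
b + (89*V(1) + (B(-4, -2) - 1*34)) = -1276022 + (89*(1 + 1) + (-4 - 1*34)) = -1276022 + (89*2 + (-4 - 34)) = -1276022 + (178 - 38) = -1276022 + 140 = -1275882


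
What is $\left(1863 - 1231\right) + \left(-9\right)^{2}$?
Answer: $713$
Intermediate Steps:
$\left(1863 - 1231\right) + \left(-9\right)^{2} = 632 + 81 = 713$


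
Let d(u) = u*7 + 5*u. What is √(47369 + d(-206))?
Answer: √44897 ≈ 211.89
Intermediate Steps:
d(u) = 12*u (d(u) = 7*u + 5*u = 12*u)
√(47369 + d(-206)) = √(47369 + 12*(-206)) = √(47369 - 2472) = √44897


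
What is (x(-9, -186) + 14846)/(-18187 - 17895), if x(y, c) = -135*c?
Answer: -19978/18041 ≈ -1.1074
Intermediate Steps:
(x(-9, -186) + 14846)/(-18187 - 17895) = (-135*(-186) + 14846)/(-18187 - 17895) = (25110 + 14846)/(-36082) = 39956*(-1/36082) = -19978/18041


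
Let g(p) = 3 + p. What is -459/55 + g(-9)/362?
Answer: -83244/9955 ≈ -8.3620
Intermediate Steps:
-459/55 + g(-9)/362 = -459/55 + (3 - 9)/362 = -459*1/55 - 6*1/362 = -459/55 - 3/181 = -83244/9955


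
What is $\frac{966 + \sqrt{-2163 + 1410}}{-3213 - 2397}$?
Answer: $- \frac{161}{935} - \frac{i \sqrt{753}}{5610} \approx -0.17219 - 0.0048914 i$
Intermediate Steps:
$\frac{966 + \sqrt{-2163 + 1410}}{-3213 - 2397} = \frac{966 + \sqrt{-753}}{-5610} = \left(966 + i \sqrt{753}\right) \left(- \frac{1}{5610}\right) = - \frac{161}{935} - \frac{i \sqrt{753}}{5610}$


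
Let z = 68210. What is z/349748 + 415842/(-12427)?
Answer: -72296131073/2173159198 ≈ -33.268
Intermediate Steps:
z/349748 + 415842/(-12427) = 68210/349748 + 415842/(-12427) = 68210*(1/349748) + 415842*(-1/12427) = 34105/174874 - 415842/12427 = -72296131073/2173159198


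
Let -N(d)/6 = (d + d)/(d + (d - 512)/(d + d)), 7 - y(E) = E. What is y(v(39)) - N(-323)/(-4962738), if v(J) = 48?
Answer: -7047702929705/171895183229 ≈ -41.000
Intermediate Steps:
y(E) = 7 - E
N(d) = -12*d/(d + (-512 + d)/(2*d)) (N(d) = -6*(d + d)/(d + (d - 512)/(d + d)) = -6*2*d/(d + (-512 + d)/((2*d))) = -6*2*d/(d + (-512 + d)*(1/(2*d))) = -6*2*d/(d + (-512 + d)/(2*d)) = -12*d/(d + (-512 + d)/(2*d)))
y(v(39)) - N(-323)/(-4962738) = (7 - 1*48) - (-24*(-323)²/(-512 - 323 + 2*(-323)²))/(-4962738) = (7 - 48) - (-24*104329/(-512 - 323 + 2*104329))*(-1)/4962738 = -41 - (-24*104329/(-512 - 323 + 208658))*(-1)/4962738 = -41 - (-24*104329/207823)*(-1)/4962738 = -41 - (-24*104329*1/207823)*(-1)/4962738 = -41 - (-2503896)*(-1)/(207823*4962738) = -41 - 1*417316/171895183229 = -41 - 417316/171895183229 = -7047702929705/171895183229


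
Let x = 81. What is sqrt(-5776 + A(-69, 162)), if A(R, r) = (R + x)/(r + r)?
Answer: I*sqrt(467853)/9 ≈ 76.0*I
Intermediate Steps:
A(R, r) = (81 + R)/(2*r) (A(R, r) = (R + 81)/(r + r) = (81 + R)/((2*r)) = (81 + R)*(1/(2*r)) = (81 + R)/(2*r))
sqrt(-5776 + A(-69, 162)) = sqrt(-5776 + (1/2)*(81 - 69)/162) = sqrt(-5776 + (1/2)*(1/162)*12) = sqrt(-5776 + 1/27) = sqrt(-155951/27) = I*sqrt(467853)/9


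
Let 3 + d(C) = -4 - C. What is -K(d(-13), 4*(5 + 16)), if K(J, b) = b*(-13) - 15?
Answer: 1107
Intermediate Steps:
d(C) = -7 - C (d(C) = -3 + (-4 - C) = -7 - C)
K(J, b) = -15 - 13*b (K(J, b) = -13*b - 15 = -15 - 13*b)
-K(d(-13), 4*(5 + 16)) = -(-15 - 52*(5 + 16)) = -(-15 - 52*21) = -(-15 - 13*84) = -(-15 - 1092) = -1*(-1107) = 1107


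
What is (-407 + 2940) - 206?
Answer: 2327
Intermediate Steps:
(-407 + 2940) - 206 = 2533 - 206 = 2327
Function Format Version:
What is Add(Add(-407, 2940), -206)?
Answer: 2327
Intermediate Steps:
Add(Add(-407, 2940), -206) = Add(2533, -206) = 2327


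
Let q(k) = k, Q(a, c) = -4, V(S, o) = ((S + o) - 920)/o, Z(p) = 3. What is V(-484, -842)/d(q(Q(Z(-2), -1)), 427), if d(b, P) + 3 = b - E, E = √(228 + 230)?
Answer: 7861/172189 - 1123*√458/172189 ≈ -0.093922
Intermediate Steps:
V(S, o) = (-920 + S + o)/o
E = √458 ≈ 21.401
d(b, P) = -3 + b - √458 (d(b, P) = -3 + (b - √458) = -3 + b - √458)
V(-484, -842)/d(q(Q(Z(-2), -1)), 427) = ((-920 - 484 - 842)/(-842))/(-3 - 4 - √458) = (-1/842*(-2246))/(-7 - √458) = 1123/(421*(-7 - √458))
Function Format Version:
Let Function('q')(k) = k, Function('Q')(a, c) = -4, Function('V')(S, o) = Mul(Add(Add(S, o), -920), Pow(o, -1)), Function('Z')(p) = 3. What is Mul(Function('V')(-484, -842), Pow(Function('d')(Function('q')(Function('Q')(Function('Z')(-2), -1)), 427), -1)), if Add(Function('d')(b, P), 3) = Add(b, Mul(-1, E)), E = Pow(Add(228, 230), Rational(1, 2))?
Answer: Add(Rational(7861, 172189), Mul(Rational(-1123, 172189), Pow(458, Rational(1, 2)))) ≈ -0.093922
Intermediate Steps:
Function('V')(S, o) = Mul(Pow(o, -1), Add(-920, S, o)) (Function('V')(S, o) = Mul(Add(-920, S, o), Pow(o, -1)) = Mul(Pow(o, -1), Add(-920, S, o)))
E = Pow(458, Rational(1, 2)) ≈ 21.401
Function('d')(b, P) = Add(-3, b, Mul(-1, Pow(458, Rational(1, 2)))) (Function('d')(b, P) = Add(-3, Add(b, Mul(-1, Pow(458, Rational(1, 2))))) = Add(-3, b, Mul(-1, Pow(458, Rational(1, 2)))))
Mul(Function('V')(-484, -842), Pow(Function('d')(Function('q')(Function('Q')(Function('Z')(-2), -1)), 427), -1)) = Mul(Mul(Pow(-842, -1), Add(-920, -484, -842)), Pow(Add(-3, -4, Mul(-1, Pow(458, Rational(1, 2)))), -1)) = Mul(Mul(Rational(-1, 842), -2246), Pow(Add(-7, Mul(-1, Pow(458, Rational(1, 2)))), -1)) = Mul(Rational(1123, 421), Pow(Add(-7, Mul(-1, Pow(458, Rational(1, 2)))), -1))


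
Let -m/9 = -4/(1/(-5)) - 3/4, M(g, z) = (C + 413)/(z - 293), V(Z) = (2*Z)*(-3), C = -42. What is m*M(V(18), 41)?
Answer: 4081/16 ≈ 255.06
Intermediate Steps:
V(Z) = -6*Z
M(g, z) = 371/(-293 + z) (M(g, z) = (-42 + 413)/(z - 293) = 371/(-293 + z))
m = -693/4 (m = -9*(-4/(1/(-5)) - 3/4) = -9*(-4/(-1/5) - 3*1/4) = -9*(-4*(-5) - 3/4) = -9*(20 - 3/4) = -9*77/4 = -693/4 ≈ -173.25)
m*M(V(18), 41) = -257103/(4*(-293 + 41)) = -257103/(4*(-252)) = -257103*(-1)/(4*252) = -693/4*(-53/36) = 4081/16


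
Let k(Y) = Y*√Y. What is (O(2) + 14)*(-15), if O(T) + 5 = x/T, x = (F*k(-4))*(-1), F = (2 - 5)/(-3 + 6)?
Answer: -135 + 60*I ≈ -135.0 + 60.0*I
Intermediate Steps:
k(Y) = Y^(3/2)
F = -1 (F = -3/3 = -3*⅓ = -1)
x = -8*I (x = -(-4)^(3/2)*(-1) = -(-8)*I*(-1) = (8*I)*(-1) = -8*I ≈ -8.0*I)
O(T) = -5 - 8*I/T (O(T) = -5 + (-8*I)/T = -5 - 8*I/T)
(O(2) + 14)*(-15) = ((-5 - 8*I/2) + 14)*(-15) = ((-5 - 8*I*½) + 14)*(-15) = ((-5 - 4*I) + 14)*(-15) = (9 - 4*I)*(-15) = -135 + 60*I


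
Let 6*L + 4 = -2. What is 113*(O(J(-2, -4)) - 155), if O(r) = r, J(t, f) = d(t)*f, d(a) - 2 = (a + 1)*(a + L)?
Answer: -19775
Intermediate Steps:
L = -1 (L = -⅔ + (⅙)*(-2) = -⅔ - ⅓ = -1)
d(a) = 2 + (1 + a)*(-1 + a) (d(a) = 2 + (a + 1)*(a - 1) = 2 + (1 + a)*(-1 + a))
J(t, f) = f*(1 + t²) (J(t, f) = (1 + t²)*f = f*(1 + t²))
113*(O(J(-2, -4)) - 155) = 113*(-4*(1 + (-2)²) - 155) = 113*(-4*(1 + 4) - 155) = 113*(-4*5 - 155) = 113*(-20 - 155) = 113*(-175) = -19775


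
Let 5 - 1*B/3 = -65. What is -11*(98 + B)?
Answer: -3388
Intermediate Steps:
B = 210 (B = 15 - 3*(-65) = 15 + 195 = 210)
-11*(98 + B) = -11*(98 + 210) = -11*308 = -3388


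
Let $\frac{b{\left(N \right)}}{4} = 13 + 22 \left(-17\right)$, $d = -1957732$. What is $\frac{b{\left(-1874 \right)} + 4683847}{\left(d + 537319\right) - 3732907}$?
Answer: $- \frac{4682403}{5153320} \approx -0.90862$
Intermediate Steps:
$b{\left(N \right)} = -1444$ ($b{\left(N \right)} = 4 \left(13 + 22 \left(-17\right)\right) = 4 \left(13 - 374\right) = 4 \left(-361\right) = -1444$)
$\frac{b{\left(-1874 \right)} + 4683847}{\left(d + 537319\right) - 3732907} = \frac{-1444 + 4683847}{\left(-1957732 + 537319\right) - 3732907} = \frac{4682403}{-1420413 - 3732907} = \frac{4682403}{-5153320} = 4682403 \left(- \frac{1}{5153320}\right) = - \frac{4682403}{5153320}$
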